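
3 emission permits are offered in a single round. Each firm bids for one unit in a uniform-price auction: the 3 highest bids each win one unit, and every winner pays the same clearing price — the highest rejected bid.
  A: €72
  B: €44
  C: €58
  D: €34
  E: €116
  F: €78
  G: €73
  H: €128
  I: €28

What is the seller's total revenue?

Ordering the bids: 128 (H), 116 (E), 78 (F), 73 (G), 72 (A), …
Top 3: H, E, F.
Highest unsuccessful bid: €73 → clearing price.
Total revenue = 3 × €73 = €219.

Total revenue: €219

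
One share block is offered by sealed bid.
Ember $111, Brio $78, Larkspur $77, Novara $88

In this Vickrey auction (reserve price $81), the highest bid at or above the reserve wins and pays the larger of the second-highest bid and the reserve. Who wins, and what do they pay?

Bids ranked: 111 (Ember) > 88 (Novara) > 78 (Brio) > 77 (Larkspur)
Ember has the top bid at or above the reserve ($111).
max(second-highest $88, reserve $81) = $88; the reserve does not bind.

Ember pays $88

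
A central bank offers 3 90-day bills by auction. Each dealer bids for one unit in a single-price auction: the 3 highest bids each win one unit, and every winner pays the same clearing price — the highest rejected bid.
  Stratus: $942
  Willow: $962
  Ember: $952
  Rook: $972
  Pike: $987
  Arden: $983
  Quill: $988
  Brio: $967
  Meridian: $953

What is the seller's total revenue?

Total revenue: $2,916

Sorting: 988 (Quill), 987 (Pike), 983 (Arden), 972 (Rook), 967 (Brio), …
Winners (3 units): Quill, Pike, Arden.
Clearing price = highest rejected bid = $972.
Total revenue = 3 × $972 = $2,916.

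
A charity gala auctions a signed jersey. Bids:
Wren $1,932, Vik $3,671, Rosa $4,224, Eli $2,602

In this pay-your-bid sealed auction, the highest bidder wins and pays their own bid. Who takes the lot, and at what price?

Rosa pays $4,224

Rule: the highest bidder wins and pays their own bid.
Bids ranked: 4,224 (Rosa) > 3,671 (Vik) > 2,602 (Eli) > 1,932 (Wren)
First-price: Rosa pays what they bid, $4,224.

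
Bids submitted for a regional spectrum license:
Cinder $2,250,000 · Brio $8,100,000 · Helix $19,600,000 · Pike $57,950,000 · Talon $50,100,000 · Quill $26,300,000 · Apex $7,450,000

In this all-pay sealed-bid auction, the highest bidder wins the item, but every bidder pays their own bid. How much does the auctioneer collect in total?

Total revenue: $171,750,000

Sorting bids: 57,950,000 (Pike) > 50,100,000 (Talon) > 26,300,000 (Quill) > 19,600,000 (Helix) > 8,100,000 (Brio) > 7,450,000 (Apex) > …
Pike wins with the top bid; all bids are sunk regardless.
Every bidder forfeits their bid regardless of winning.
Revenue = 2,250,000 + 8,100,000 + 19,600,000 + 57,950,000 + 50,100,000 + 26,300,000 + 7,450,000 = $171,750,000.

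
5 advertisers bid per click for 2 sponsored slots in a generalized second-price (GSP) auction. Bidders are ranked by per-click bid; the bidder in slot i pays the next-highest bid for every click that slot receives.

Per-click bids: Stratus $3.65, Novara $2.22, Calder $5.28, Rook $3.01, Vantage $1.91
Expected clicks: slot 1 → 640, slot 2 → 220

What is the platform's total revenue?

Per-click bids in order: $5.28 (Calder) > $3.65 (Stratus) > $3.01 (Rook) > …
Slot 1: Calder pays $3.65 × 640 = $2336.00
Slot 2: Stratus pays $3.01 × 220 = $662.20
Total = $2998.20

Total revenue: $2998.20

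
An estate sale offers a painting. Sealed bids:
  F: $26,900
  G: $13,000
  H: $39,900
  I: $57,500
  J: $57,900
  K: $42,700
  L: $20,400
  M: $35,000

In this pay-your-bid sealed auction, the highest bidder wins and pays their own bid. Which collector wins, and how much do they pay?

Bids ranked: 57,900 (J) > 57,500 (I) > 42,700 (K) > 39,900 (H) > 35,000 (M) > 26,900 (F) > …
J has the highest bid and pays exactly that: $57,900.

J pays $57,900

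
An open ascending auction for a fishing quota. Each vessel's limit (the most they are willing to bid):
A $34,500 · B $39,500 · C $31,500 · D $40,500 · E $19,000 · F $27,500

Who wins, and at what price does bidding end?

D wins at $39,500

Limits ranked: 40,500 (D) > 39,500 (B) > 34,500 (A) > 31,500 (C) > 27,500 (F) > 19,000 (E)
Bidding ends when B exits at $39,500; D takes it.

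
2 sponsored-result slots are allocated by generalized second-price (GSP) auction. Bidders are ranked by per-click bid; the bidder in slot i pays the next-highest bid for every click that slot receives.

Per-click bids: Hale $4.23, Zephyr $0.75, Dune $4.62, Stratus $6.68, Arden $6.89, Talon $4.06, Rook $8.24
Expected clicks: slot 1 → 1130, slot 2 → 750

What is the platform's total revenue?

Sorting advertisers: $8.24 (Rook) > $6.89 (Arden) > $6.68 (Stratus) > …
Slot 1: Rook pays $6.89 × 1130 = $7785.70
Slot 2: Arden pays $6.68 × 750 = $5010.00
Total = $12795.70

Total revenue: $12795.70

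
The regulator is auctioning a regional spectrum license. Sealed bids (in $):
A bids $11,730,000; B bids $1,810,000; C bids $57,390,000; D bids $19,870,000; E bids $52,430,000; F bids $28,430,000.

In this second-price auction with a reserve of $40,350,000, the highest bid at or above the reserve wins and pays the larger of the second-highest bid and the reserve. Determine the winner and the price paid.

Bids ranked: 57,390,000 (C) > 52,430,000 (E) > 28,430,000 (F) > 19,870,000 (D) > 11,730,000 (A) > 1,810,000 (B)
C has the top bid at or above the reserve ($57,390,000).
Second-highest bid $52,430,000 exceeds the reserve $40,350,000 → payment $52,430,000.

C pays $52,430,000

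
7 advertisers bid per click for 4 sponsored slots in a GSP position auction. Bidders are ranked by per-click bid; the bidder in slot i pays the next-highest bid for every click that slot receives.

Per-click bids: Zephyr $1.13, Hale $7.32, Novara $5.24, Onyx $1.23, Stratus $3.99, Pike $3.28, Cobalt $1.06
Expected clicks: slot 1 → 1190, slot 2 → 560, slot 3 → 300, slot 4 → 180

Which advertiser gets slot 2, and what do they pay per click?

Per-click bids in order: $7.32 (Hale) > $5.24 (Novara) > $3.99 (Stratus) > $3.28 (Pike) > $1.23 (Onyx) > …
Slot 2 goes to the second-ranked bidder, Novara, who pays the next bid down: $3.99/click.

Novara; $3.99 per click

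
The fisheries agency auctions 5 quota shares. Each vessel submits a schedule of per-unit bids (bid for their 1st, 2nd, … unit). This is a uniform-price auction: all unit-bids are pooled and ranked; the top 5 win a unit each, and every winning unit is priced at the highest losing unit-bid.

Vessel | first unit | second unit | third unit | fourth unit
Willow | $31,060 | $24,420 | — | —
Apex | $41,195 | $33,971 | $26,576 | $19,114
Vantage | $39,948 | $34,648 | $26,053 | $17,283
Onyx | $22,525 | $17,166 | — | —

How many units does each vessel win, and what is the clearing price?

Apex 2, Vantage 2, Willow 1; clearing price $26,576

Merging the schedules and taking the best 5: 41,195 (Apex-1), 39,948 (Vantage-1), 34,648 (Vantage-2), 33,971 (Apex-2), 31,060 (Willow-1)
First bid not allocated: $26,576.
Allocation: Apex 2, Vantage 2, Willow 1.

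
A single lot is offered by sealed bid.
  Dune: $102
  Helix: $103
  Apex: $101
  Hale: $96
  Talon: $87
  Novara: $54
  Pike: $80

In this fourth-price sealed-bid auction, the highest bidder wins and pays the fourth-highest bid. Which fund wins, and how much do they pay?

Helix pays $96

Bids in order: 103 (Helix) > 102 (Dune) > 101 (Apex) > 96 (Hale) > 87 (Talon) > 80 (Pike) > …
Helix wins; payment is bid #4 in the ranking = $96.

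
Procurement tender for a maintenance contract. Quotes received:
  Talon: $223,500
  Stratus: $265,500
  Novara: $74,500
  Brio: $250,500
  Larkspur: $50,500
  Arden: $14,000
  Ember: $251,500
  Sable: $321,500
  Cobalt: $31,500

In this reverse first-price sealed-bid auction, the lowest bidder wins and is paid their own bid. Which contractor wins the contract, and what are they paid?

Arden is paid $14,000

Rule: the lowest bidder wins and is paid their own bid.
Sorting bids: 14,000 (Arden) < 31,500 (Cobalt) < 50,500 (Larkspur) < 74,500 (Novara) < 223,500 (Talon) < 250,500 (Brio) < …
Arden has the lowest bid and is paid exactly that: $14,000.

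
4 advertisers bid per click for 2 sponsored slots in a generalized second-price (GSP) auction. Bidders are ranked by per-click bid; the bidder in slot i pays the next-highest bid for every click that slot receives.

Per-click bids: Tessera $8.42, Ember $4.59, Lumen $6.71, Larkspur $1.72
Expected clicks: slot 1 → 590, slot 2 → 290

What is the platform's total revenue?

Total revenue: $5290.00

Per-click bids in order: $8.42 (Tessera) > $6.71 (Lumen) > $4.59 (Ember) > …
Slot 1: Tessera pays $6.71 × 590 = $3958.90
Slot 2: Lumen pays $4.59 × 290 = $1331.10
Total = $5290.00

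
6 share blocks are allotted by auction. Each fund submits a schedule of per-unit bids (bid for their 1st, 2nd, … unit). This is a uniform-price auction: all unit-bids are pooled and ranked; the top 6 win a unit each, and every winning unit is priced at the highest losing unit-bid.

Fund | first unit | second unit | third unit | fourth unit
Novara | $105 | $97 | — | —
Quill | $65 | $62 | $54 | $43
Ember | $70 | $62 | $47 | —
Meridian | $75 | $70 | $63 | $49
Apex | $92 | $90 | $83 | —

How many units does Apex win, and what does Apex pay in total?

All unit-bids, highest first — top 6: 105 (Novara-1), 97 (Novara-2), 92 (Apex-1), 90 (Apex-2), 83 (Apex-3), 75 (Meridian-1)
Highest rejected unit-bid = $70.
Apex wins 3 unit(s) at $70 each.

Apex: 3 units, pays $210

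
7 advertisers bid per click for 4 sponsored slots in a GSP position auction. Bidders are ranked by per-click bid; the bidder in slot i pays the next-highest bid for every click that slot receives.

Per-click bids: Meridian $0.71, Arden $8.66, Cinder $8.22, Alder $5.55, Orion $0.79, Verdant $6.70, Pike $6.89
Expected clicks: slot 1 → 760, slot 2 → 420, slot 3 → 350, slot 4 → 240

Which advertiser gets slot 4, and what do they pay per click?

Verdant; $5.55 per click

Ranked by bid: $8.66 (Arden) > $8.22 (Cinder) > $6.89 (Pike) > $6.70 (Verdant) > $5.55 (Alder) > …
Slot 4 goes to the fourth-ranked bidder, Verdant, who pays the next bid down: $5.55/click.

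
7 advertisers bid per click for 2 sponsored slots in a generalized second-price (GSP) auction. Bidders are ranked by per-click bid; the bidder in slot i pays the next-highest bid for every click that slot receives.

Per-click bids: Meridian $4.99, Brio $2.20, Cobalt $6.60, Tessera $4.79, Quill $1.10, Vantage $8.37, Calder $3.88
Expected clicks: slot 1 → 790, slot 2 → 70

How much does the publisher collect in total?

Total revenue: $5563.30

Ranked by bid: $8.37 (Vantage) > $6.60 (Cobalt) > $4.99 (Meridian) > …
Slot 1: Vantage pays $6.60 × 790 = $5214.00
Slot 2: Cobalt pays $4.99 × 70 = $349.30
Total = $5563.30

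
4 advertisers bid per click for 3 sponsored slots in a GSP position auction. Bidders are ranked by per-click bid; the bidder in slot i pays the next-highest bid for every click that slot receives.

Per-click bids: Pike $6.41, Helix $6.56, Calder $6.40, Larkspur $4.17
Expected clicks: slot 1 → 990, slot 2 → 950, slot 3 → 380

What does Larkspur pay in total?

Ranked by bid: $6.56 (Helix) > $6.41 (Pike) > $6.40 (Calder) > $4.17 (Larkspur)
Larkspur ranks below slot 3 → no slot, pays nothing.

Larkspur pays $0.00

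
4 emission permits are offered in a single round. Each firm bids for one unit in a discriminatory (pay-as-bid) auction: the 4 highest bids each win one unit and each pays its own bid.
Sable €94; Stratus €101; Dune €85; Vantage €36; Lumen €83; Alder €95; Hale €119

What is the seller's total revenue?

Ordering the bids: 119 (Hale), 101 (Stratus), 95 (Alder), 94 (Sable), 85 (Dune), 83 (Lumen), …
The 4 highest are Hale, Stratus, Alder, Sable.
Total revenue = 119 + 101 + 95 + 94 = €409.

Total revenue: €409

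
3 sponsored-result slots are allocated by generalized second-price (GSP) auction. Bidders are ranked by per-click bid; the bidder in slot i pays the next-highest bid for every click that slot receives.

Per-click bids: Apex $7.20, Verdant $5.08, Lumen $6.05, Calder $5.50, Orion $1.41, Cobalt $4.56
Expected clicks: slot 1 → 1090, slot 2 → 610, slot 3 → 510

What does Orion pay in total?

Orion pays $0.00

Ranked by bid: $7.20 (Apex) > $6.05 (Lumen) > $5.50 (Calder) > $5.08 (Verdant) > …
Orion ranks below slot 3 → no slot, pays nothing.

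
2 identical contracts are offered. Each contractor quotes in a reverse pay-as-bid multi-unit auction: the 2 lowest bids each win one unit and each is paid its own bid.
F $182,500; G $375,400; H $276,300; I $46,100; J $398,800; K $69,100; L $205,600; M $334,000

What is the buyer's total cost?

Ordering the bids: 46,100 (I), 69,100 (K), 182,500 (F), 205,600 (L), …
Winners (2 units): I, K.
Total cost = 46,100 + 69,100 = $115,200.

Total cost: $115,200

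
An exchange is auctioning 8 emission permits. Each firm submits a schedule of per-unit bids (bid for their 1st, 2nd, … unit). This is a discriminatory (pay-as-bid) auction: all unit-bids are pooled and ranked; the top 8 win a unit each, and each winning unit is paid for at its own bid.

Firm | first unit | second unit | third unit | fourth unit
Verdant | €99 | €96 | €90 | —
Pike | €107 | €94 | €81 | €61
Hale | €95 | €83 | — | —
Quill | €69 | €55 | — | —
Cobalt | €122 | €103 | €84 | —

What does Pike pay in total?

Pike pays €201

Pooled unit-bids ranked (top 8): 122 (Cobalt-1), 107 (Pike-1), 103 (Cobalt-2), 99 (Verdant-1), 96 (Verdant-2), 95 (Hale-1), 94 (Pike-2), 90 (Verdant-3)
Next rejected bid: €84 (not a price — pay-as-bid).
Pike's winning unit-bids: 107 + 94 = €201.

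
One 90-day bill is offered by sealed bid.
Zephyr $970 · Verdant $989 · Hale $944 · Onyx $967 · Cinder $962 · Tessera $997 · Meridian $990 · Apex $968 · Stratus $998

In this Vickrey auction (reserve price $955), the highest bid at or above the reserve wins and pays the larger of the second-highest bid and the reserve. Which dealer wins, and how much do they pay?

Bids ranked: 998 (Stratus) > 997 (Tessera) > 990 (Meridian) > 989 (Verdant) > 970 (Zephyr) > 968 (Apex) > …
Stratus has the top bid at or above the reserve ($998).
max(second-highest $997, reserve $955) = $997; the reserve does not bind.

Stratus pays $997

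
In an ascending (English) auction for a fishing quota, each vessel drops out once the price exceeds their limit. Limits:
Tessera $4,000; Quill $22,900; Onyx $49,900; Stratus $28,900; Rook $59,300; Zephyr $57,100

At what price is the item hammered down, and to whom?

Rook wins at $57,100

Sorting limits: 59,300 (Rook) > 57,100 (Zephyr) > 49,900 (Onyx) > 28,900 (Stratus) > 22,900 (Quill) > 4,000 (Tessera)
Zephyr is the last rival to drop out, at $57,100; Rook remains and wins at that price.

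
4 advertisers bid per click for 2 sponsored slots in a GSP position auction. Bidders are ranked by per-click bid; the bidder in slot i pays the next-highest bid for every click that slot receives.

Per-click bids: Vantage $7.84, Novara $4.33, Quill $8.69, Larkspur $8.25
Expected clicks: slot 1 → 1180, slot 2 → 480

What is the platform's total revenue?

Sorting advertisers: $8.69 (Quill) > $8.25 (Larkspur) > $7.84 (Vantage) > …
Slot 1: Quill pays $8.25 × 1180 = $9735.00
Slot 2: Larkspur pays $7.84 × 480 = $3763.20
Total = $13498.20

Total revenue: $13498.20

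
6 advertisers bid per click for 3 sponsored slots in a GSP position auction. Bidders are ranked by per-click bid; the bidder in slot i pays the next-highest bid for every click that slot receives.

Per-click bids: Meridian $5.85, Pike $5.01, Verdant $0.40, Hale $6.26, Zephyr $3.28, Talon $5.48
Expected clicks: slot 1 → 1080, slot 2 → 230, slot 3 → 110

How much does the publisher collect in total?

Ranked by bid: $6.26 (Hale) > $5.85 (Meridian) > $5.48 (Talon) > $5.01 (Pike) > …
Slot 1: Hale pays $5.85 × 1080 = $6318.00
Slot 2: Meridian pays $5.48 × 230 = $1260.40
Slot 3: Talon pays $5.01 × 110 = $551.10
Total = $8129.50

Total revenue: $8129.50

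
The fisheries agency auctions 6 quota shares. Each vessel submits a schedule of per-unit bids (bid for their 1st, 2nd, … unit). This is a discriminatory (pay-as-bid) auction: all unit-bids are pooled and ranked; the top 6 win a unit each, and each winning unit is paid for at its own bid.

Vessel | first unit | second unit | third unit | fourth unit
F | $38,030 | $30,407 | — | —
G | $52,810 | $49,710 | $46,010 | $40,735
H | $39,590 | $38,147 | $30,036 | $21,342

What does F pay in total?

Merging the schedules and taking the best 6: 52,810 (G-1), 49,710 (G-2), 46,010 (G-3), 40,735 (G-4), 39,590 (H-1), 38,147 (H-2)
Next rejected bid: $38,030 (not a price — pay-as-bid).
F wins no units.

F pays $0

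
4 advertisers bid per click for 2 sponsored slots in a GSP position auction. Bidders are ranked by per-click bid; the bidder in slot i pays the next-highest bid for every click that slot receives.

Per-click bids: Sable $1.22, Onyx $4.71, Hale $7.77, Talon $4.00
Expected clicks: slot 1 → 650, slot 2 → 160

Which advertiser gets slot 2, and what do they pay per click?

Per-click bids in order: $7.77 (Hale) > $4.71 (Onyx) > $4.00 (Talon) > …
Slot 2 goes to the second-ranked bidder, Onyx, who pays the next bid down: $4.00/click.

Onyx; $4.00 per click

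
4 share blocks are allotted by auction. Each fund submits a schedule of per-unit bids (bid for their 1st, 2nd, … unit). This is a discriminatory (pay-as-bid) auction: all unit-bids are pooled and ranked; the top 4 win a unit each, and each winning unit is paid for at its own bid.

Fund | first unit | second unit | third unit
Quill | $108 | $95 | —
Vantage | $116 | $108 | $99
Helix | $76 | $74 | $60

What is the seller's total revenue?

Total revenue: $431

All unit-bids, highest first — top 4: 116 (Vantage-1), 108 (Quill-1), 108 (Vantage-2), 99 (Vantage-3)
Next rejected bid: $95 (not a price — pay-as-bid).
Each winning unit pays its own bid.
Revenue = 116 + 108 + 108 + 99 = $431.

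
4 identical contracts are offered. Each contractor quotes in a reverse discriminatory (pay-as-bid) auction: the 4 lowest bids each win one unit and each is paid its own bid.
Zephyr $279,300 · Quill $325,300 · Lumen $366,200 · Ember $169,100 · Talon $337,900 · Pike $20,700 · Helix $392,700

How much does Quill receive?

Quill is paid $325,300

Bids ranked low→high: 20,700 (Pike), 169,100 (Ember), 279,300 (Zephyr), 325,300 (Quill), 337,900 (Talon), 366,200 (Lumen), …
Winners (4 units): Pike, Ember, Zephyr, Quill.
Quill wins → own bid $325,300.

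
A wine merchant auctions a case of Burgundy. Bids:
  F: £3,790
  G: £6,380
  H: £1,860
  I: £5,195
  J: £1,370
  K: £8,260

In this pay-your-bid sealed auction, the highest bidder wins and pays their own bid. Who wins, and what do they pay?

K pays £8,260

Bids in order: 8,260 (K) > 6,380 (G) > 5,195 (I) > 3,790 (F) > 1,860 (H) > 1,370 (J)
K has the highest bid and pays exactly that: £8,260.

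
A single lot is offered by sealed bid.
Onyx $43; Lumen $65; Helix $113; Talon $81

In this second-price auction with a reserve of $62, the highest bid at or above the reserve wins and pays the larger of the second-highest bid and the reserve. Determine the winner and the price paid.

Sorting bids: 113 (Helix) > 81 (Talon) > 65 (Lumen) > 43 (Onyx)
Helix has the top bid at or above the reserve ($113).
Second-highest bid $81 exceeds the reserve $62 → payment $81.

Helix pays $81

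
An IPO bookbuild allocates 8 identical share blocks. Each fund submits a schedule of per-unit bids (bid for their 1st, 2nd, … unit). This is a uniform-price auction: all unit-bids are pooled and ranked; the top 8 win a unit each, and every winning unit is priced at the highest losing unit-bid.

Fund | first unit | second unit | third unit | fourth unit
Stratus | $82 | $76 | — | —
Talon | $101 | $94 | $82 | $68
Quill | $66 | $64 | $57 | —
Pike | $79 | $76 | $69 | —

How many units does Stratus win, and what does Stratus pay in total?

Pooled unit-bids ranked (top 8): 101 (Talon-1), 94 (Talon-2), 82 (Stratus-1), 82 (Talon-3), 79 (Pike-1), 76 (Stratus-2), 76 (Pike-2), 69 (Pike-3)
First bid not allocated: $68.
Stratus wins 2 unit(s) at $68 each.

Stratus: 2 units, pays $136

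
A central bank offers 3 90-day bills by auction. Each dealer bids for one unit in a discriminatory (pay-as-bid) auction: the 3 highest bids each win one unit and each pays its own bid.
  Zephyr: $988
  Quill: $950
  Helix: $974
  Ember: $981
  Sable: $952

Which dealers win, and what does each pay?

Zephyr $988, Ember $981, Helix $974

Ordering the bids: 988 (Zephyr), 981 (Ember), 974 (Helix), 952 (Sable), 950 (Quill)
Top 3: Zephyr, Ember, Helix.
Each winner pays its own bid: Zephyr $988, Ember $981, Helix $974.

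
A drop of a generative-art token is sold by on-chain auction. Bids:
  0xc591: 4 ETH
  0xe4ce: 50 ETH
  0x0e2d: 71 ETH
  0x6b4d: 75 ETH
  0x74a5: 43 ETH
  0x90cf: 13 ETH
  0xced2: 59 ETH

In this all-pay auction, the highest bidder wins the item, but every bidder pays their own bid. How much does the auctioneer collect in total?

Total revenue: 315 ETH

Sorting bids: 75 (0x6b4d) > 71 (0x0e2d) > 59 (0xced2) > 50 (0xe4ce) > 43 (0x74a5) > 13 (0x90cf) > …
Every bidder forfeits their bid regardless of winning.
Revenue = 4 + 50 + 71 + 75 + 43 + 13 + 59 = 315 ETH.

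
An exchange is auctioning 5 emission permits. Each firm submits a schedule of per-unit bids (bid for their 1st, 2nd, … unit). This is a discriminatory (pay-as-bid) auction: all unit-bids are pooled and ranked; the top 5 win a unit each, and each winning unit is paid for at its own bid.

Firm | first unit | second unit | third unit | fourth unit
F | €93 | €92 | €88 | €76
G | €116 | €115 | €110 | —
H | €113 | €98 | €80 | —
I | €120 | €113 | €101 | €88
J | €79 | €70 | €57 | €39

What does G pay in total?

G pays €231

Pooled unit-bids ranked (top 5): 120 (I-1), 116 (G-1), 115 (G-2), 113 (H-1), 113 (I-2)
Next rejected bid: €110 (not a price — pay-as-bid).
G's winning unit-bids: 116 + 115 = €231.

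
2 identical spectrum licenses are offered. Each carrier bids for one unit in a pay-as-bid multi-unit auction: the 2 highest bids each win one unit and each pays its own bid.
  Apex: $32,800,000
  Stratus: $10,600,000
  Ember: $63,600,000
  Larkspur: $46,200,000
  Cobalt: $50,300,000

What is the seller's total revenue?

Bids ranked high→low: 63,600,000 (Ember), 50,300,000 (Cobalt), 46,200,000 (Larkspur), 32,800,000 (Apex), …
Top 2: Ember, Cobalt.
Total revenue = 63,600,000 + 50,300,000 = $113,900,000.

Total revenue: $113,900,000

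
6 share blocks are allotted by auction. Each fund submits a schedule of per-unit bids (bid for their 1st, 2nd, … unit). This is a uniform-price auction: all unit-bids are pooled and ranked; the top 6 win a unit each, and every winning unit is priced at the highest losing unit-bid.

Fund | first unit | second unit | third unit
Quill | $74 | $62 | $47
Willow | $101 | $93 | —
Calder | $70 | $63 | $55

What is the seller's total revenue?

Total revenue: $330

Pooled unit-bids ranked (top 6): 101 (Willow-1), 93 (Willow-2), 74 (Quill-1), 70 (Calder-1), 63 (Calder-2), 62 (Quill-2)
The (k+1)-th unit-bid is $55.
Allocation: Calder 2, Quill 2, Willow 2. Every unit priced at $55.
Revenue = 6 × 55 = $330.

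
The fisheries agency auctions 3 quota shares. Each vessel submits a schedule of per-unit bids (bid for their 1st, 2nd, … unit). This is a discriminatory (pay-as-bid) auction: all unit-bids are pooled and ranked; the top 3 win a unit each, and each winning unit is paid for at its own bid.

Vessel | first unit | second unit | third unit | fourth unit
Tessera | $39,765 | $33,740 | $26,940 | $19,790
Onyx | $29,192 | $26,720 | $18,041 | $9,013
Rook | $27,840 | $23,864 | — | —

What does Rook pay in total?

All unit-bids, highest first — top 3: 39,765 (Tessera-1), 33,740 (Tessera-2), 29,192 (Onyx-1)
Next rejected bid: $27,840 (not a price — pay-as-bid).
Rook wins no units.

Rook pays $0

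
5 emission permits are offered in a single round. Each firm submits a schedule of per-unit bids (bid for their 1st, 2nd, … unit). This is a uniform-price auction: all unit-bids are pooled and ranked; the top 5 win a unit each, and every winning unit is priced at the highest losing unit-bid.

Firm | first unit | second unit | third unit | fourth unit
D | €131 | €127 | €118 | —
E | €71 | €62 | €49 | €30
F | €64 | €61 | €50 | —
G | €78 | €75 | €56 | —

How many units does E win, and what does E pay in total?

E: 0 units, pays €0

Pooled unit-bids ranked (top 5): 131 (D-1), 127 (D-2), 118 (D-3), 78 (G-1), 75 (G-2)
The (k+1)-th unit-bid is €71.
E wins 0 unit(s) at €71 each.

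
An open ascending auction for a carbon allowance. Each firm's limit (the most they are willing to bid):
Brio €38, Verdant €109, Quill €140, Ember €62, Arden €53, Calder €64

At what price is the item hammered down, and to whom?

Quill wins at €109

Sorting limits: 140 (Quill) > 109 (Verdant) > 64 (Calder) > 62 (Ember) > 53 (Arden) > 38 (Brio)
Verdant is the last rival to drop out, at €109; Quill remains and wins at that price.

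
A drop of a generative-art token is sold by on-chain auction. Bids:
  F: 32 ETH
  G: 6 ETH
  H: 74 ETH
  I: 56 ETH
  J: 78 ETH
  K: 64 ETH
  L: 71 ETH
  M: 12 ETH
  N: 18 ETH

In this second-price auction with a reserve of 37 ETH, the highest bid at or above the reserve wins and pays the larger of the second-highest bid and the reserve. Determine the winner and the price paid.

J pays 74 ETH

Second-price auction with a reserve of 37 ETH: the highest bid at or above the reserve wins and pays the larger of the second-highest bid and the reserve.
Bids in order: 78 (J) > 74 (H) > 71 (L) > 64 (K) > 56 (I) > 32 (F) > …
Highest eligible bid: J at 78 ETH.
Second-highest bid 74 ETH exceeds the reserve 37 ETH → payment 74 ETH.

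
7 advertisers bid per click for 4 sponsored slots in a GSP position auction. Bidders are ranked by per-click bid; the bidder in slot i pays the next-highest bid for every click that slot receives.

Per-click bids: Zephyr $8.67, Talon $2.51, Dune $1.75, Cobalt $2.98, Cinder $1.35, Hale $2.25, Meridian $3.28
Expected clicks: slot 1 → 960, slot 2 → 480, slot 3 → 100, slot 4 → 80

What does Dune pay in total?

Dune pays $0.00

Ranked by bid: $8.67 (Zephyr) > $3.28 (Meridian) > $2.98 (Cobalt) > $2.51 (Talon) > $2.25 (Hale) > …
Dune ranks below slot 4 → no slot, pays nothing.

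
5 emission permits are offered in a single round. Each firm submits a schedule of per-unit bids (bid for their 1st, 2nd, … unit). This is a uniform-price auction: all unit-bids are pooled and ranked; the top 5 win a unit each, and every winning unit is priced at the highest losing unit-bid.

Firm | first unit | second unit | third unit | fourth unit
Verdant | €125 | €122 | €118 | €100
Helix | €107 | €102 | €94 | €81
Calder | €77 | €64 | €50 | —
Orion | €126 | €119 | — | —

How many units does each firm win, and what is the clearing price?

Pooled unit-bids ranked (top 5): 126 (Orion-1), 125 (Verdant-1), 122 (Verdant-2), 119 (Orion-2), 118 (Verdant-3)
Highest rejected unit-bid = €107.
Allocation: Orion 2, Verdant 3.

Orion 2, Verdant 3; clearing price €107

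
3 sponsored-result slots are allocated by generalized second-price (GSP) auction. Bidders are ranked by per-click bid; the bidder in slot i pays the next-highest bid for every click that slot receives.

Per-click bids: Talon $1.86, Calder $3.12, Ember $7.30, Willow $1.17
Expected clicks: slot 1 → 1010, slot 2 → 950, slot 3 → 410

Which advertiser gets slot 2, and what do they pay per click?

Calder; $1.86 per click

Sorting advertisers: $7.30 (Ember) > $3.12 (Calder) > $1.86 (Talon) > $1.17 (Willow)
Slot 2 goes to the second-ranked bidder, Calder, who pays the next bid down: $1.86/click.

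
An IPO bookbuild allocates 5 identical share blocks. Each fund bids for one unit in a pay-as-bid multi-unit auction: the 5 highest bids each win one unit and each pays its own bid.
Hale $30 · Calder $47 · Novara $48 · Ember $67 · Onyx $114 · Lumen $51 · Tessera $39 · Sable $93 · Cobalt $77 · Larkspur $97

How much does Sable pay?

Ordering the bids: 114 (Onyx), 97 (Larkspur), 93 (Sable), 77 (Cobalt), 67 (Ember), 51 (Lumen), 48 (Novara), …
Top 5: Onyx, Larkspur, Sable, Cobalt, Ember.
Sable wins → own bid $93.

Sable pays $93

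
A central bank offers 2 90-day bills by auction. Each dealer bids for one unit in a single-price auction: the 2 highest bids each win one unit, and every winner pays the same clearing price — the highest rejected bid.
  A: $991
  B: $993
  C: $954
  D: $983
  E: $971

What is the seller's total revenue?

Total revenue: $1,966

Bids ranked high→low: 993 (B), 991 (A), 983 (D), 971 (E), …
Top 2: B, A.
Clearing price = highest rejected bid = $983.
Total revenue = 2 × $983 = $1,966.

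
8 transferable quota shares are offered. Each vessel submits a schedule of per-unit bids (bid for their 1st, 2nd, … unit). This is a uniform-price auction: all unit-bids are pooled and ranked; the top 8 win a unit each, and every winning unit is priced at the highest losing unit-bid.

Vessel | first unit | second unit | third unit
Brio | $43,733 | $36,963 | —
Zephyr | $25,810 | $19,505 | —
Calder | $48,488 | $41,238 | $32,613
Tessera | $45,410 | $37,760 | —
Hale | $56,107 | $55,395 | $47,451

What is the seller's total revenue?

Merging the schedules and taking the best 8: 56,107 (Hale-1), 55,395 (Hale-2), 48,488 (Calder-1), 47,451 (Hale-3), 45,410 (Tessera-1), 43,733 (Brio-1), 41,238 (Calder-2), 37,760 (Tessera-2)
Highest rejected unit-bid = $36,963.
Allocation: Brio 1, Calder 2, Hale 3, Tessera 2. Every unit priced at $36,963.
Revenue = 8 × 36,963 = $295,704.

Total revenue: $295,704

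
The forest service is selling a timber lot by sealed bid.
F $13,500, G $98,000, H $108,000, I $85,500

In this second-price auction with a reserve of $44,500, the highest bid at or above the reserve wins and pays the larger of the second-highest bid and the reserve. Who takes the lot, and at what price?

H pays $98,000

Rule: the highest bid at or above the reserve wins and pays the larger of the second-highest bid and the reserve.
Sorting bids: 108,000 (H) > 98,000 (G) > 85,500 (I) > 13,500 (F)
Highest eligible bid: H at $108,000.
max(second-highest $98,000, reserve $44,500) = $98,000; the reserve does not bind.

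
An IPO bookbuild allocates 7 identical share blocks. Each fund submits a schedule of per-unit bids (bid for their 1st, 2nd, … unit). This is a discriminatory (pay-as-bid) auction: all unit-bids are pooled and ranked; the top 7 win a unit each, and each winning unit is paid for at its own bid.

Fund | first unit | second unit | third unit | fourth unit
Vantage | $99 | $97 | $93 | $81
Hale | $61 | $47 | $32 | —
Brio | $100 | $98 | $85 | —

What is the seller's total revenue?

Total revenue: $653

Pooled unit-bids ranked (top 7): 100 (Brio-1), 99 (Vantage-1), 98 (Brio-2), 97 (Vantage-2), 93 (Vantage-3), 85 (Brio-3), 81 (Vantage-4)
Next rejected bid: $61 (not a price — pay-as-bid).
Each winning unit pays its own bid.
Revenue = 100 + 99 + 98 + 97 + 93 + 85 + 81 = $653.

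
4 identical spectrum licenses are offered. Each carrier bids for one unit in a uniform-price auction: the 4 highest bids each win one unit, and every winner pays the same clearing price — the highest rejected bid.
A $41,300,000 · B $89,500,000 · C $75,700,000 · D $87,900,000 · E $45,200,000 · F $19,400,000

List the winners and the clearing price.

Sorting: 89,500,000 (B), 87,900,000 (D), 75,700,000 (C), 45,200,000 (E), 41,300,000 (A), 19,400,000 (F)
The 4 highest are B, D, C, E.
First losing bid is A's $41,300,000, which sets the uniform price.

B, D, C, E; each pays $41,300,000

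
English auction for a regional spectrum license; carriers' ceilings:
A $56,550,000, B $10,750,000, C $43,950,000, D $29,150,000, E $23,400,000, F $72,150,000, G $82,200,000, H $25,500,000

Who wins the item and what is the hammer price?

Rule: the price rises until one bidder remains; the winner pays the price at which the last rival dropped out.
Limits ranked: 82,200,000 (G) > 72,150,000 (F) > 56,550,000 (A) > 43,950,000 (C) > 29,150,000 (D) > 25,500,000 (H) > …
F is the last rival to drop out, at $72,150,000; G remains and wins at that price.

G wins at $72,150,000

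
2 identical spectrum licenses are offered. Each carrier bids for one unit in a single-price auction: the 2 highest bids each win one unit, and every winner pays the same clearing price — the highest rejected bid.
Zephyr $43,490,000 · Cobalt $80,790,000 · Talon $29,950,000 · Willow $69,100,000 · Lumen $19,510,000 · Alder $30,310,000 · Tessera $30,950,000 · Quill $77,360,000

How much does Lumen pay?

Lumen pays $0

Sorting: 80,790,000 (Cobalt), 77,360,000 (Quill), 69,100,000 (Willow), 43,490,000 (Zephyr), …
Winners (2 units): Cobalt, Quill.
Highest unsuccessful bid: $69,100,000 → clearing price.
Lumen does not win → pays $0.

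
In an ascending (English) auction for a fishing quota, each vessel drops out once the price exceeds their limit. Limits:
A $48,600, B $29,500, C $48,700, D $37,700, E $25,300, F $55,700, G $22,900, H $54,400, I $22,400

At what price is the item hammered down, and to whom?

Rule: the price rises until one bidder remains; the winner pays the price at which the last rival dropped out.
Limits in order: 55,700 (F) > 54,400 (H) > 48,700 (C) > 48,600 (A) > 37,700 (D) > 29,500 (B) > …
Bidding ends when H exits at $54,400; F takes it.

F wins at $54,400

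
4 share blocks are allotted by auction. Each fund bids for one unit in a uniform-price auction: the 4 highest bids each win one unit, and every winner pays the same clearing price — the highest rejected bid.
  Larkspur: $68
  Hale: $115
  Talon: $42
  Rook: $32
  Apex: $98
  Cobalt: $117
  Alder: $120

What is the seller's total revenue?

Bids ranked high→low: 120 (Alder), 117 (Cobalt), 115 (Hale), 98 (Apex), 68 (Larkspur), 42 (Talon), …
Winners (4 units): Alder, Cobalt, Hale, Apex.
Clearing price = highest rejected bid = $68.
Total revenue = 4 × $68 = $272.

Total revenue: $272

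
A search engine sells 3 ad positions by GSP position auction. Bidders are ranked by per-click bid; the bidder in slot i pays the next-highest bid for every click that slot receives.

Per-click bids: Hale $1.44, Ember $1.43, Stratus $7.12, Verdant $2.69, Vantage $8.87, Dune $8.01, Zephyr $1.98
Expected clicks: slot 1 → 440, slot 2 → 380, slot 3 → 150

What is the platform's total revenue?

Total revenue: $6633.50

Ranked by bid: $8.87 (Vantage) > $8.01 (Dune) > $7.12 (Stratus) > $2.69 (Verdant) > …
Slot 1: Vantage pays $8.01 × 440 = $3524.40
Slot 2: Dune pays $7.12 × 380 = $2705.60
Slot 3: Stratus pays $2.69 × 150 = $403.50
Total = $6633.50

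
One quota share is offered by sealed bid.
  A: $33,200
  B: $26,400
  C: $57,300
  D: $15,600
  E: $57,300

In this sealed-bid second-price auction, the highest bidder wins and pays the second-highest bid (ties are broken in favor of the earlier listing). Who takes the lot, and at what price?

C pays $57,300

Bids in order: 57,300 (C) > 57,300 (E) > 33,200 (A) > 26,400 (B) > 15,600 (D)
C and E tie at $57,300; tie-break gives it to C.
C is highest; pays the second-highest bid, $57,300.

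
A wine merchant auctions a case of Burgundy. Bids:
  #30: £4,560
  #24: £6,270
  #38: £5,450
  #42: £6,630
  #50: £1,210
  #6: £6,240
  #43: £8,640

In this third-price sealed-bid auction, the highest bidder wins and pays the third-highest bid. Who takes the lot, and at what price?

Bids in order: 8,640 (#43) > 6,630 (#42) > 6,270 (#24) > 6,240 (#6) > 5,450 (#38) > 4,560 (#30) > …
#43 wins; payment is bid #3 in the ranking = £6,270.

#43 pays £6,270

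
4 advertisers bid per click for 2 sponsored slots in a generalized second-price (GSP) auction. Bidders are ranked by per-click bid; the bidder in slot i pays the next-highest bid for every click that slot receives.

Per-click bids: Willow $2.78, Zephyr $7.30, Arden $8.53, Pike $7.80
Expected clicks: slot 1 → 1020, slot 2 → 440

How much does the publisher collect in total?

Per-click bids in order: $8.53 (Arden) > $7.80 (Pike) > $7.30 (Zephyr) > …
Slot 1: Arden pays $7.80 × 1020 = $7956.00
Slot 2: Pike pays $7.30 × 440 = $3212.00
Total = $11168.00

Total revenue: $11168.00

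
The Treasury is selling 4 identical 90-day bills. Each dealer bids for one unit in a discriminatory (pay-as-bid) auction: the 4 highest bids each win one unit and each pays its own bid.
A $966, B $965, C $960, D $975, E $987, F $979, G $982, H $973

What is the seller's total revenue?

Total revenue: $3,923

Sorting: 987 (E), 982 (G), 979 (F), 975 (D), 973 (H), 966 (A), …
Winners (4 units): E, G, F, D.
Total revenue = 987 + 982 + 979 + 975 = $3,923.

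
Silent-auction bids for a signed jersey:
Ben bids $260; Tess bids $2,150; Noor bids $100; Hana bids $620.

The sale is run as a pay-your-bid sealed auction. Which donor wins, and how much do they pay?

Tess pays $2,150

Bids in order: 2,150 (Tess) > 620 (Hana) > 260 (Ben) > 100 (Noor)
First-price: Tess pays what they bid, $2,150.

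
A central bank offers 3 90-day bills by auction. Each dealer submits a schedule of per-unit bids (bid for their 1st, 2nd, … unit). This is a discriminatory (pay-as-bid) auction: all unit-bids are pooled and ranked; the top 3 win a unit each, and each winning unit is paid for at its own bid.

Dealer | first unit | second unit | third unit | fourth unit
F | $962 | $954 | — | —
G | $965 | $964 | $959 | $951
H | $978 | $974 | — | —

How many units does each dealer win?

All unit-bids, highest first — top 3: 978 (H-1), 974 (H-2), 965 (G-1)
Next rejected bid: $964 (not a price — pay-as-bid).
Allocation: G 1, H 2.

G 1, H 2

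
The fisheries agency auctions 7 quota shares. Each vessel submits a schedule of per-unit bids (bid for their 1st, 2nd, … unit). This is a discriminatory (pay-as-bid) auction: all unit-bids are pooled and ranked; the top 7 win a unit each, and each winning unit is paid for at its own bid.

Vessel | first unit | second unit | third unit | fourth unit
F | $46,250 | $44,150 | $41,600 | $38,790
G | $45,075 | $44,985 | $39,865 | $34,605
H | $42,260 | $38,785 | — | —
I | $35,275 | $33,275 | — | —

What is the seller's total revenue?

Total revenue: $304,185

Pooled unit-bids ranked (top 7): 46,250 (F-1), 45,075 (G-1), 44,985 (G-2), 44,150 (F-2), 42,260 (H-1), 41,600 (F-3), 39,865 (G-3)
Next rejected bid: $38,790 (not a price — pay-as-bid).
Each winning unit pays its own bid.
Revenue = 46,250 + 45,075 + 44,985 + 44,150 + 42,260 + 41,600 + 39,865 = $304,185.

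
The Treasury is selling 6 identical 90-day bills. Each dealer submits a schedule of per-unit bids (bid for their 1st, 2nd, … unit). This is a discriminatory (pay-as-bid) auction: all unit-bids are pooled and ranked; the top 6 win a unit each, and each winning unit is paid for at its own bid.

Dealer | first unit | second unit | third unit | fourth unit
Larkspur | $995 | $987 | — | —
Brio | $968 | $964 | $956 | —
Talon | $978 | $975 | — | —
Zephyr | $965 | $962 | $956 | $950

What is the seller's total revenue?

All unit-bids, highest first — top 6: 995 (Larkspur-1), 987 (Larkspur-2), 978 (Talon-1), 975 (Talon-2), 968 (Brio-1), 965 (Zephyr-1)
Next rejected bid: $964 (not a price — pay-as-bid).
Each winning unit pays its own bid.
Revenue = 995 + 987 + 978 + 975 + 968 + 965 = $5,868.

Total revenue: $5,868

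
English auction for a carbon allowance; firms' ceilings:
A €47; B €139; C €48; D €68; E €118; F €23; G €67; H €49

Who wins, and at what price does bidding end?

Open ascending-bid auction: the price rises until one bidder remains; the winner pays the price at which the last rival dropped out.
Sorting limits: 139 (B) > 118 (E) > 68 (D) > 67 (G) > 49 (H) > 48 (C) > …
E is the last rival to drop out, at €118; B remains and wins at that price.

B wins at €118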